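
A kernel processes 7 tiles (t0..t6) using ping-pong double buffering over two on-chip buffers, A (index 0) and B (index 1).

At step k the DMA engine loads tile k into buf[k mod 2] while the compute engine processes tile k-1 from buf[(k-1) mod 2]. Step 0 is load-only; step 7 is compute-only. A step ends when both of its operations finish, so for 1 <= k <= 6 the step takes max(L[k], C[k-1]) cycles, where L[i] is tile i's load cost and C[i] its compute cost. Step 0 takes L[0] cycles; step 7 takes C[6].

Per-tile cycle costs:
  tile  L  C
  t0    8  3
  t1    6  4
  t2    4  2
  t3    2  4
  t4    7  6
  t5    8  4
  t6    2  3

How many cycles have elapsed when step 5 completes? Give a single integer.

[0] DMA t0→A (8c) ∥ CU idle ⇒ 8c, clock 8
[1] DMA t1→B (6c) ∥ CU A:t0 (3c) ⇒ 6c, clock 14
[2] DMA t2→A (4c) ∥ CU B:t1 (4c) ⇒ 4c, clock 18
[3] DMA t3→B (2c) ∥ CU A:t2 (2c) ⇒ 2c, clock 20
[4] DMA t4→A (7c) ∥ CU B:t3 (4c) ⇒ 7c, clock 27
[5] DMA t5→B (8c) ∥ CU A:t4 (6c) ⇒ 8c, clock 35
[6] DMA t6→A (2c) ∥ CU B:t5 (4c) ⇒ 4c, clock 39
[7] DMA idle ∥ CU A:t6 (3c) ⇒ 3c, clock 42

end_cycle[5] = 35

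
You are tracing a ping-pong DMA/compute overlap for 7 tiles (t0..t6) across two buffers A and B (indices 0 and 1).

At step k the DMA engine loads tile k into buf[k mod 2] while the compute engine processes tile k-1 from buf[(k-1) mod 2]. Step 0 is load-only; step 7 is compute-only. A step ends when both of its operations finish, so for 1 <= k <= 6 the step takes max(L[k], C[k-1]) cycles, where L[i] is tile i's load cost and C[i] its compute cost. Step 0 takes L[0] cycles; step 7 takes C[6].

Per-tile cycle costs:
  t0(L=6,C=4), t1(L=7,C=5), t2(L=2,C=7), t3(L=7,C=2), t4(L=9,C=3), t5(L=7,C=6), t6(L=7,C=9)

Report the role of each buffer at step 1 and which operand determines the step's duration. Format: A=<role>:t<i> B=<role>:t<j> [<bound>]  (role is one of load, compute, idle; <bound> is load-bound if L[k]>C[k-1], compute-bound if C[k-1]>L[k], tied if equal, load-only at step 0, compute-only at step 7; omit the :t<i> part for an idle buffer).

  0. 6=6c; end=6; A:t0 B:-
  1. max(7,4)=7c; end=13; A:t0 B:t1
  2. max(2,5)=5c; end=18; A:t2 B:t1
  3. max(7,7)=7c; end=25; A:t2 B:t3
  4. max(9,2)=9c; end=34; A:t4 B:t3
  5. max(7,3)=7c; end=41; A:t4 B:t5
  6. max(7,6)=7c; end=48; A:t6 B:t5
  7. 9=9c; end=57; A:t6 B:t5

step 1: A=compute:t0 B=load:t1 [load-bound]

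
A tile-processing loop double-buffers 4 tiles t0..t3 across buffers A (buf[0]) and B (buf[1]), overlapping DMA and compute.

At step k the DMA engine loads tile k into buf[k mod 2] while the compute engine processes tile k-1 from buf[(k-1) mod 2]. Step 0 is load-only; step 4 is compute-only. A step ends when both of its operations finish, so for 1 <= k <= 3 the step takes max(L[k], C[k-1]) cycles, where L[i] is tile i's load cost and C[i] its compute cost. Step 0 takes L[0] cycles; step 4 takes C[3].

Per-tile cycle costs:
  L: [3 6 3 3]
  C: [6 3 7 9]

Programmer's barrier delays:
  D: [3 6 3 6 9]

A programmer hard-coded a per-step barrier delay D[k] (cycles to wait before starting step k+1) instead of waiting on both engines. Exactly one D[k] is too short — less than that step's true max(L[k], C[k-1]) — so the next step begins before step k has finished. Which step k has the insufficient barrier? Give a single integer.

hazard at step 3

k=0 barrier L[0]=3→3c, D[0]=3 ok
k=1 barrier max(L[1]=6,C[0]=6)→6c, D[1]=6 ok
k=2 barrier max(L[2]=3,C[1]=3)→3c, D[2]=3 ok
k=3 barrier max(L[3]=3,C[2]=7)→7c, D[3]=6 SHORT
k=4 barrier C[3]=9→9c, D[4]=9 ok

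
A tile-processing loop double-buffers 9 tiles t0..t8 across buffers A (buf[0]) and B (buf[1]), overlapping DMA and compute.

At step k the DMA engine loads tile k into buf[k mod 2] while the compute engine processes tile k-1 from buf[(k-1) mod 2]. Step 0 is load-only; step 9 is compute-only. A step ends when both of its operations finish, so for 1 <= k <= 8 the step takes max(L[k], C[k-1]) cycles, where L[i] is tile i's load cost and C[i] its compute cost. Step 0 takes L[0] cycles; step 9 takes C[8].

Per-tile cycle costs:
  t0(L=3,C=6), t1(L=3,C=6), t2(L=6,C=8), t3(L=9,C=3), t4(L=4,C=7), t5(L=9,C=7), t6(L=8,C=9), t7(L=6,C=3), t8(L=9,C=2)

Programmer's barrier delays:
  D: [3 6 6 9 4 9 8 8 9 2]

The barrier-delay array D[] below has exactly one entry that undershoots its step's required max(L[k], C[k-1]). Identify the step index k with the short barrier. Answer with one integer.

hazard at step 7

k=0 barrier L[0]=3→3c, D[0]=3 ok
k=1 barrier max(L[1]=3,C[0]=6)→6c, D[1]=6 ok
k=2 barrier max(L[2]=6,C[1]=6)→6c, D[2]=6 ok
k=3 barrier max(L[3]=9,C[2]=8)→9c, D[3]=9 ok
k=4 barrier max(L[4]=4,C[3]=3)→4c, D[4]=4 ok
k=5 barrier max(L[5]=9,C[4]=7)→9c, D[5]=9 ok
k=6 barrier max(L[6]=8,C[5]=7)→8c, D[6]=8 ok
k=7 barrier max(L[7]=6,C[6]=9)→9c, D[7]=8 SHORT
k=8 barrier max(L[8]=9,C[7]=3)→9c, D[8]=9 ok
k=9 barrier C[8]=2→2c, D[9]=2 ok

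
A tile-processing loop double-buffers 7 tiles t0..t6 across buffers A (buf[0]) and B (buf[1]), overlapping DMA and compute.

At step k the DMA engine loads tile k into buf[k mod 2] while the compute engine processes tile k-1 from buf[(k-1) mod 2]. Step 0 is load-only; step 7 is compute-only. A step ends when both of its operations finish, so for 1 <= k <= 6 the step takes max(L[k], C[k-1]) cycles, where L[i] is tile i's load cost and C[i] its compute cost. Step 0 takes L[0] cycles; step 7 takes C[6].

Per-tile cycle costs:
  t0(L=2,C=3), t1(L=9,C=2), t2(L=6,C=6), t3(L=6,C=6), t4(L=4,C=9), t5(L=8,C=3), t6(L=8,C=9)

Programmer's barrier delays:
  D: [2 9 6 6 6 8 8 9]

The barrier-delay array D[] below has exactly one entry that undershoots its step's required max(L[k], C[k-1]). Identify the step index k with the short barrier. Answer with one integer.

step 0: need L[0]=2 = 2; D[0]=2 ok
step 1: need max(L[1]=9,C[0]=3) = 9; D[1]=9 ok
step 2: need max(L[2]=6,C[1]=2) = 6; D[2]=6 ok
step 3: need max(L[3]=6,C[2]=6) = 6; D[3]=6 ok
step 4: need max(L[4]=4,C[3]=6) = 6; D[4]=6 ok
step 5: need max(L[5]=8,C[4]=9) = 9; D[5]=8 SHORT
step 6: need max(L[6]=8,C[5]=3) = 8; D[6]=8 ok
step 7: need C[6]=9 = 9; D[7]=9 ok

hazard at step 5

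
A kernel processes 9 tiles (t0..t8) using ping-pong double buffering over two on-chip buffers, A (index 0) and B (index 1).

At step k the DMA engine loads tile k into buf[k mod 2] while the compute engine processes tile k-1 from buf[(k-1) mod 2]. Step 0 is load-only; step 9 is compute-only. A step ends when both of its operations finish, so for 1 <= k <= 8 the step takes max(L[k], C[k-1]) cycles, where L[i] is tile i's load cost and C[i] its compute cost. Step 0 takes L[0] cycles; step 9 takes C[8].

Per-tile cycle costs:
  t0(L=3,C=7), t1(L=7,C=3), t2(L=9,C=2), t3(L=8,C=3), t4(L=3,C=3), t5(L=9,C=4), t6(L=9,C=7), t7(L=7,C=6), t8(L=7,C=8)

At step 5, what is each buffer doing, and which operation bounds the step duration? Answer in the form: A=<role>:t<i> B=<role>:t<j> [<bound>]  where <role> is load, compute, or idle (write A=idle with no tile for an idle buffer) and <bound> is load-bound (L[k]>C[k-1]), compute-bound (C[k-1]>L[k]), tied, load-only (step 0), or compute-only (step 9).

step 5: A=compute:t4 B=load:t5 [load-bound]

[0] DMA t0→A (3c) ∥ CU idle ⇒ 3c, clock 3
[1] DMA t1→B (7c) ∥ CU A:t0 (7c) ⇒ 7c, clock 10
[2] DMA t2→A (9c) ∥ CU B:t1 (3c) ⇒ 9c, clock 19
[3] DMA t3→B (8c) ∥ CU A:t2 (2c) ⇒ 8c, clock 27
[4] DMA t4→A (3c) ∥ CU B:t3 (3c) ⇒ 3c, clock 30
[5] DMA t5→B (9c) ∥ CU A:t4 (3c) ⇒ 9c, clock 39
[6] DMA t6→A (9c) ∥ CU B:t5 (4c) ⇒ 9c, clock 48
[7] DMA t7→B (7c) ∥ CU A:t6 (7c) ⇒ 7c, clock 55
[8] DMA t8→A (7c) ∥ CU B:t7 (6c) ⇒ 7c, clock 62
[9] DMA idle ∥ CU A:t8 (8c) ⇒ 8c, clock 70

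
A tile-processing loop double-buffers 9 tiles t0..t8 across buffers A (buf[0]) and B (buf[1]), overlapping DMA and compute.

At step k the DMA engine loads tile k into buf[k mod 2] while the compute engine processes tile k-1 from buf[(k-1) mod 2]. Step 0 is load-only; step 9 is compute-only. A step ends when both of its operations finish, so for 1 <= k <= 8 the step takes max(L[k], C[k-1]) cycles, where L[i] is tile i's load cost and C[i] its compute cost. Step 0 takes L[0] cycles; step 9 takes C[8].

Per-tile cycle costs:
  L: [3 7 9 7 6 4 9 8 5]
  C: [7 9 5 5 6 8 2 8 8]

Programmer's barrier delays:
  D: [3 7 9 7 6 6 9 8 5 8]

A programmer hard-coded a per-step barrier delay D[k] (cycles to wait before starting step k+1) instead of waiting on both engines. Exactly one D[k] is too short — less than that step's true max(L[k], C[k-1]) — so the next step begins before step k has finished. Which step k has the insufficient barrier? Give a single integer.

[0] required=L[0]=3=3 vs D=3 ok
[1] required=max(L[1]=7,C[0]=7)=7 vs D=7 ok
[2] required=max(L[2]=9,C[1]=9)=9 vs D=9 ok
[3] required=max(L[3]=7,C[2]=5)=7 vs D=7 ok
[4] required=max(L[4]=6,C[3]=5)=6 vs D=6 ok
[5] required=max(L[5]=4,C[4]=6)=6 vs D=6 ok
[6] required=max(L[6]=9,C[5]=8)=9 vs D=9 ok
[7] required=max(L[7]=8,C[6]=2)=8 vs D=8 ok
[8] required=max(L[8]=5,C[7]=8)=8 vs D=5 SHORT
[9] required=C[8]=8=8 vs D=8 ok

hazard at step 8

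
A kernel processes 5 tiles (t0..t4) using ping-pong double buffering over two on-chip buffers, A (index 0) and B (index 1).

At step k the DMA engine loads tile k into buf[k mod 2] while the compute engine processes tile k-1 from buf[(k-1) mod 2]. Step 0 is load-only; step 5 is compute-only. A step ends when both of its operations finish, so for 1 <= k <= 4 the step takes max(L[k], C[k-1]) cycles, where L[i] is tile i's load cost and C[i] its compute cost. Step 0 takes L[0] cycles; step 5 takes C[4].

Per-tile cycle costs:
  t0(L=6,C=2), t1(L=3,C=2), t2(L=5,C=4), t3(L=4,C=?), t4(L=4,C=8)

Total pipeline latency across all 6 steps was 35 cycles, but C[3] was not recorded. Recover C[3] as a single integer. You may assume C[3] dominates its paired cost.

C[3] = 9

step 0: dur = L[0]=6 = 6
step 1: dur = max(L[1]=3, C[0]=2) = 3
step 2: dur = max(L[2]=5, C[1]=2) = 5
step 3: dur = max(L[3]=4, C[2]=4) = 4
step 4: dur = max(L[4]=4, C[3]=?) = C[3]  (unknown; binding)
step 5: dur = C[4]=8 = 8
sum of known step durations = 26
dur[4] = total - known = 35 - 26 = 9
C[3] is the binding max in step 4, so C[3] = dur[4] = 9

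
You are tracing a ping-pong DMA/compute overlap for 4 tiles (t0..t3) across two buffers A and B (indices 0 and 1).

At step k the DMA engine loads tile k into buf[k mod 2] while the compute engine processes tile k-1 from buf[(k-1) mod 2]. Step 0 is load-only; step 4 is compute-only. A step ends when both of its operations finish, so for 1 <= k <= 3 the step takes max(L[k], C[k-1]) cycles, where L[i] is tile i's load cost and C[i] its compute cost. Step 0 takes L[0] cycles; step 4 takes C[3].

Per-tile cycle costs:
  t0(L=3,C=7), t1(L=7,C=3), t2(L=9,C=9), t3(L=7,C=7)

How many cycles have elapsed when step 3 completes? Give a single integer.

end_cycle[3] = 28

  0. 3=3c; end=3; A:t0 B:-
  1. max(7,7)=7c; end=10; A:t0 B:t1
  2. max(9,3)=9c; end=19; A:t2 B:t1
  3. max(7,9)=9c; end=28; A:t2 B:t3
  4. 7=7c; end=35; A:t2 B:t3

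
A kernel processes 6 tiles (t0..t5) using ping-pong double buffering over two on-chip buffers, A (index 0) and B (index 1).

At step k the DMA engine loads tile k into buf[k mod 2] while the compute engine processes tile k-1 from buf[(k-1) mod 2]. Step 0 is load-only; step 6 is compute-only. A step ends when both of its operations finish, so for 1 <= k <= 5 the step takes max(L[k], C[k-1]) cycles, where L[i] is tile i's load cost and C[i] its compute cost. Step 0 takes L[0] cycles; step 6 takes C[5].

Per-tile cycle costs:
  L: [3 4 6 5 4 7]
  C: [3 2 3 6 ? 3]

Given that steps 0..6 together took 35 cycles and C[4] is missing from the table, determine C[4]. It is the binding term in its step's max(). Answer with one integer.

step 0 = dur = L[0]=3 = 3
step 1 = dur = max(L[1]=4, C[0]=3) = 4
step 2 = dur = max(L[2]=6, C[1]=2) = 6
step 3 = dur = max(L[3]=5, C[2]=3) = 5
step 4 = dur = max(L[4]=4, C[3]=6) = 6
step 5 = dur = max(L[5]=7, C[4]=?) = C[4]  (unknown; binding)
step 6 = dur = C[5]=3 = 3
sum of known step durations = 27
dur[5] = total - known = 35 - 27 = 8
C[4] is the binding max in step 5, so C[4] = dur[5] = 8

C[4] = 8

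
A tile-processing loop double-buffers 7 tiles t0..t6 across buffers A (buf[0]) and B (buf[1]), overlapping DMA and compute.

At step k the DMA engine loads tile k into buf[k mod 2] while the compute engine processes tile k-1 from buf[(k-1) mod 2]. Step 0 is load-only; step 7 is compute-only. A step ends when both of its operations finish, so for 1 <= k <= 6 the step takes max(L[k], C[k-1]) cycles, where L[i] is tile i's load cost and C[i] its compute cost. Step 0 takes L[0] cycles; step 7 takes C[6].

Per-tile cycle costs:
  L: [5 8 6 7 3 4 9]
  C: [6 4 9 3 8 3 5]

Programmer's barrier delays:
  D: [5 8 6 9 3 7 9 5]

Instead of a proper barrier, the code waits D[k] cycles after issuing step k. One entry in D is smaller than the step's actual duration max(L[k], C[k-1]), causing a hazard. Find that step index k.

[0] required=L[0]=5=5 vs D=5 ok
[1] required=max(L[1]=8,C[0]=6)=8 vs D=8 ok
[2] required=max(L[2]=6,C[1]=4)=6 vs D=6 ok
[3] required=max(L[3]=7,C[2]=9)=9 vs D=9 ok
[4] required=max(L[4]=3,C[3]=3)=3 vs D=3 ok
[5] required=max(L[5]=4,C[4]=8)=8 vs D=7 SHORT
[6] required=max(L[6]=9,C[5]=3)=9 vs D=9 ok
[7] required=C[6]=5=5 vs D=5 ok

hazard at step 5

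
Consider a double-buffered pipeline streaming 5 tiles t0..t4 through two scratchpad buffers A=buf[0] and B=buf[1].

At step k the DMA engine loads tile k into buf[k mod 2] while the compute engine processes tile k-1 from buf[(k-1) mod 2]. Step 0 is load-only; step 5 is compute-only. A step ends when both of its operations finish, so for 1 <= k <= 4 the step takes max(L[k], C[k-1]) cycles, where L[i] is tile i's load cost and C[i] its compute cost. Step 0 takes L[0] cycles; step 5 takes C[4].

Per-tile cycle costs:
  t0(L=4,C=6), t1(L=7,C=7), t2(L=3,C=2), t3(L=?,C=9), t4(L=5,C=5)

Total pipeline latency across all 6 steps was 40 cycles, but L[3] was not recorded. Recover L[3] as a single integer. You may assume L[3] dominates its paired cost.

step 0: dur = L[0]=4 = 4
step 1: dur = max(L[1]=7, C[0]=6) = 7
step 2: dur = max(L[2]=3, C[1]=7) = 7
step 3: dur = max(L[3]=?, C[2]=2) = L[3]  (unknown; binding)
step 4: dur = max(L[4]=5, C[3]=9) = 9
step 5: dur = C[4]=5 = 5
sum of known step durations = 32
dur[3] = total - known = 40 - 32 = 8
L[3] is the binding max in step 3, so L[3] = dur[3] = 8

L[3] = 8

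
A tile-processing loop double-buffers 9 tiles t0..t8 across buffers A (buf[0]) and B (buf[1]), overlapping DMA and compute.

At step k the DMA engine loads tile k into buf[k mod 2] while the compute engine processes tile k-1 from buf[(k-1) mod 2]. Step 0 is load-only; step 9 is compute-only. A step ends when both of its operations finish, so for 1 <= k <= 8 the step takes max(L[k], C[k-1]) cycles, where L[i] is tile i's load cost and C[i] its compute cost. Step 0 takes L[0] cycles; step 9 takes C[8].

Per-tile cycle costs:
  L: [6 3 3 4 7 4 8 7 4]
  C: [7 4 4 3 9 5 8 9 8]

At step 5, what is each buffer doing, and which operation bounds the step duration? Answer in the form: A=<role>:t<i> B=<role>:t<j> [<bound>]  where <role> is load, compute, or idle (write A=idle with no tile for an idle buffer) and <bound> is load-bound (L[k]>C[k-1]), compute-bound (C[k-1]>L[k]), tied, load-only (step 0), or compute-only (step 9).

[0] DMA t0→A (6c) ∥ CU idle ⇒ 6c, clock 6
[1] DMA t1→B (3c) ∥ CU A:t0 (7c) ⇒ 7c, clock 13
[2] DMA t2→A (3c) ∥ CU B:t1 (4c) ⇒ 4c, clock 17
[3] DMA t3→B (4c) ∥ CU A:t2 (4c) ⇒ 4c, clock 21
[4] DMA t4→A (7c) ∥ CU B:t3 (3c) ⇒ 7c, clock 28
[5] DMA t5→B (4c) ∥ CU A:t4 (9c) ⇒ 9c, clock 37
[6] DMA t6→A (8c) ∥ CU B:t5 (5c) ⇒ 8c, clock 45
[7] DMA t7→B (7c) ∥ CU A:t6 (8c) ⇒ 8c, clock 53
[8] DMA t8→A (4c) ∥ CU B:t7 (9c) ⇒ 9c, clock 62
[9] DMA idle ∥ CU A:t8 (8c) ⇒ 8c, clock 70

step 5: A=compute:t4 B=load:t5 [compute-bound]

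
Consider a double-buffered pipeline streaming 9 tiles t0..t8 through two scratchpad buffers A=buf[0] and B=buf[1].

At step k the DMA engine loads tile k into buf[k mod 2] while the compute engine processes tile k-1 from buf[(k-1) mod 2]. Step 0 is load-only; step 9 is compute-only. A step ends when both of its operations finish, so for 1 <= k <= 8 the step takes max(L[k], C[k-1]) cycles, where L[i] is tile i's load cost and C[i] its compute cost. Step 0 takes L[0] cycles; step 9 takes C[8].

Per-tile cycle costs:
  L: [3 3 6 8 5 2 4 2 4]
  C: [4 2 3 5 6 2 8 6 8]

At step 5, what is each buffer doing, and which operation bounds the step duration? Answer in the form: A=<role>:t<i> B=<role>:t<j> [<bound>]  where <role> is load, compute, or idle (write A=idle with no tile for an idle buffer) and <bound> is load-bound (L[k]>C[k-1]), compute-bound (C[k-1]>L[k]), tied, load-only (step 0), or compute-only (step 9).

step 5: A=compute:t4 B=load:t5 [compute-bound]

k=0 load=t0/3c comp=- wait=3 total=3
k=1 load=t1/3c comp=t0/4c wait=4 total=7
k=2 load=t2/6c comp=t1/2c wait=6 total=13
k=3 load=t3/8c comp=t2/3c wait=8 total=21
k=4 load=t4/5c comp=t3/5c wait=5 total=26
k=5 load=t5/2c comp=t4/6c wait=6 total=32
k=6 load=t6/4c comp=t5/2c wait=4 total=36
k=7 load=t7/2c comp=t6/8c wait=8 total=44
k=8 load=t8/4c comp=t7/6c wait=6 total=50
k=9 load=- comp=t8/8c wait=8 total=58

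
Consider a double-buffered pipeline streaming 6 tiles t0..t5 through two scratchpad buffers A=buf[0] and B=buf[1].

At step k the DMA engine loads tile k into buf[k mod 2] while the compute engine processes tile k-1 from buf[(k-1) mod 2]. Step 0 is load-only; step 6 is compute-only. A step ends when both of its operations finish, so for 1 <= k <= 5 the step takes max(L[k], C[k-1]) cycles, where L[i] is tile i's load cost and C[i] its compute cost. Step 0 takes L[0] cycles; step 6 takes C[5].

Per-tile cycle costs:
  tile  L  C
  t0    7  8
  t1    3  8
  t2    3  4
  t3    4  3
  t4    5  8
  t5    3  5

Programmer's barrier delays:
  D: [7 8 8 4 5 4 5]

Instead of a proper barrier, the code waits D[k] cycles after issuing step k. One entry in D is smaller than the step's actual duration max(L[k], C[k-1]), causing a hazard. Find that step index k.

hazard at step 5

[0] required=L[0]=7=7 vs D=7 ok
[1] required=max(L[1]=3,C[0]=8)=8 vs D=8 ok
[2] required=max(L[2]=3,C[1]=8)=8 vs D=8 ok
[3] required=max(L[3]=4,C[2]=4)=4 vs D=4 ok
[4] required=max(L[4]=5,C[3]=3)=5 vs D=5 ok
[5] required=max(L[5]=3,C[4]=8)=8 vs D=4 SHORT
[6] required=C[5]=5=5 vs D=5 ok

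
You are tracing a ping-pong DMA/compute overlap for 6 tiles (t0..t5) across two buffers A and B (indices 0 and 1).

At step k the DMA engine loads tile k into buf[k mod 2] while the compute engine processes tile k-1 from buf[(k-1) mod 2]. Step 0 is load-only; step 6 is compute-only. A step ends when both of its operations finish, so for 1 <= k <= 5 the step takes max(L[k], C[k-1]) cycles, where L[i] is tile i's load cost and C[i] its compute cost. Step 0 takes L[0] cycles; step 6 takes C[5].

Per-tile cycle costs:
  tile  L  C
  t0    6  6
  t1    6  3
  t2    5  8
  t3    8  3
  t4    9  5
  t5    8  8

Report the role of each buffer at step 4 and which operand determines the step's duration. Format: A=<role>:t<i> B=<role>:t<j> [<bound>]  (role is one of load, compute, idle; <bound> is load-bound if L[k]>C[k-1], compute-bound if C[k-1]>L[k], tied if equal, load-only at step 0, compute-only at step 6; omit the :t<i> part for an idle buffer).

step 4: A=load:t4 B=compute:t3 [load-bound]

  0. 6=6c; end=6; A:t0 B:-
  1. max(6,6)=6c; end=12; A:t0 B:t1
  2. max(5,3)=5c; end=17; A:t2 B:t1
  3. max(8,8)=8c; end=25; A:t2 B:t3
  4. max(9,3)=9c; end=34; A:t4 B:t3
  5. max(8,5)=8c; end=42; A:t4 B:t5
  6. 8=8c; end=50; A:t4 B:t5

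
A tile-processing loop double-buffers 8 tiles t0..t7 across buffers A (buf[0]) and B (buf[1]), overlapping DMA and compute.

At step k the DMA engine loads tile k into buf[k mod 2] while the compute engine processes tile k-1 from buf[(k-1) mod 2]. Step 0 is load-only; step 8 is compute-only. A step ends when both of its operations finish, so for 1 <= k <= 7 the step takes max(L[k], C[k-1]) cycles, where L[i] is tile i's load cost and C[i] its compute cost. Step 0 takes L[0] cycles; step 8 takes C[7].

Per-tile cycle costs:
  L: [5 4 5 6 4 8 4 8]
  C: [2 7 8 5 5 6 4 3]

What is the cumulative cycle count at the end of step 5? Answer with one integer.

k=0 load=t0/5c comp=- wait=5 total=5
k=1 load=t1/4c comp=t0/2c wait=4 total=9
k=2 load=t2/5c comp=t1/7c wait=7 total=16
k=3 load=t3/6c comp=t2/8c wait=8 total=24
k=4 load=t4/4c comp=t3/5c wait=5 total=29
k=5 load=t5/8c comp=t4/5c wait=8 total=37
k=6 load=t6/4c comp=t5/6c wait=6 total=43
k=7 load=t7/8c comp=t6/4c wait=8 total=51
k=8 load=- comp=t7/3c wait=3 total=54

end_cycle[5] = 37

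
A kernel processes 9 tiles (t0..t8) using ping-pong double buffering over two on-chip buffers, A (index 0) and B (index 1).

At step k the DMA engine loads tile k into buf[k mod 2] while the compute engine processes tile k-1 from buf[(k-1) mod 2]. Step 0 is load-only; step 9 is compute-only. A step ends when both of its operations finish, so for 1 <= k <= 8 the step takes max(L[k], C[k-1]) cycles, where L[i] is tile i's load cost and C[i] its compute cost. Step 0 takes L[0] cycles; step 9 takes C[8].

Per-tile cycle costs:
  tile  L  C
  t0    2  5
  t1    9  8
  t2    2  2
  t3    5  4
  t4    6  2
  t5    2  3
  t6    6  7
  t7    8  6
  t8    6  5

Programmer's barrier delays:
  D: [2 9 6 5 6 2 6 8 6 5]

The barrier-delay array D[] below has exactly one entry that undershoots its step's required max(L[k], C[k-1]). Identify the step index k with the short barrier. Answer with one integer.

k=0 barrier L[0]=2→2c, D[0]=2 ok
k=1 barrier max(L[1]=9,C[0]=5)→9c, D[1]=9 ok
k=2 barrier max(L[2]=2,C[1]=8)→8c, D[2]=6 SHORT
k=3 barrier max(L[3]=5,C[2]=2)→5c, D[3]=5 ok
k=4 barrier max(L[4]=6,C[3]=4)→6c, D[4]=6 ok
k=5 barrier max(L[5]=2,C[4]=2)→2c, D[5]=2 ok
k=6 barrier max(L[6]=6,C[5]=3)→6c, D[6]=6 ok
k=7 barrier max(L[7]=8,C[6]=7)→8c, D[7]=8 ok
k=8 barrier max(L[8]=6,C[7]=6)→6c, D[8]=6 ok
k=9 barrier C[8]=5→5c, D[9]=5 ok

hazard at step 2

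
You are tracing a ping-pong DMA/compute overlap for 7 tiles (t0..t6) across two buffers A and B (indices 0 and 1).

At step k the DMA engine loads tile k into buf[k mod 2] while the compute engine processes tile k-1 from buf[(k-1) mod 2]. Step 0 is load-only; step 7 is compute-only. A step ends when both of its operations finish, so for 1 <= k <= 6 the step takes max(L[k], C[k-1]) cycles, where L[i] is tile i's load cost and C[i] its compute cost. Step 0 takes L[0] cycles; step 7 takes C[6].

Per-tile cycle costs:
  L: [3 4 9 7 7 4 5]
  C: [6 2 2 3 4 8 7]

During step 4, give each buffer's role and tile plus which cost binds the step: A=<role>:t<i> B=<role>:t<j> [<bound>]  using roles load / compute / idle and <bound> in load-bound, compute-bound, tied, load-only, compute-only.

k=0 load=t0/3c comp=- wait=3 total=3
k=1 load=t1/4c comp=t0/6c wait=6 total=9
k=2 load=t2/9c comp=t1/2c wait=9 total=18
k=3 load=t3/7c comp=t2/2c wait=7 total=25
k=4 load=t4/7c comp=t3/3c wait=7 total=32
k=5 load=t5/4c comp=t4/4c wait=4 total=36
k=6 load=t6/5c comp=t5/8c wait=8 total=44
k=7 load=- comp=t6/7c wait=7 total=51

step 4: A=load:t4 B=compute:t3 [load-bound]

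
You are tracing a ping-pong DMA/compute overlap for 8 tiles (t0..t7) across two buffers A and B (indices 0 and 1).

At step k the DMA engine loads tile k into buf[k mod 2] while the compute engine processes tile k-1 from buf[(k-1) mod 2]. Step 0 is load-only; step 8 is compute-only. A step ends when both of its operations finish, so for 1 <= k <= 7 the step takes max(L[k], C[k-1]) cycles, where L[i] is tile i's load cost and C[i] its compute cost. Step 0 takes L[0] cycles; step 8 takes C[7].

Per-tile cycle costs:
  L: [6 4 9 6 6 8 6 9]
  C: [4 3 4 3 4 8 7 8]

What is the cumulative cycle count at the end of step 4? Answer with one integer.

end_cycle[4] = 31

[0] DMA t0→A (6c) ∥ CU idle ⇒ 6c, clock 6
[1] DMA t1→B (4c) ∥ CU A:t0 (4c) ⇒ 4c, clock 10
[2] DMA t2→A (9c) ∥ CU B:t1 (3c) ⇒ 9c, clock 19
[3] DMA t3→B (6c) ∥ CU A:t2 (4c) ⇒ 6c, clock 25
[4] DMA t4→A (6c) ∥ CU B:t3 (3c) ⇒ 6c, clock 31
[5] DMA t5→B (8c) ∥ CU A:t4 (4c) ⇒ 8c, clock 39
[6] DMA t6→A (6c) ∥ CU B:t5 (8c) ⇒ 8c, clock 47
[7] DMA t7→B (9c) ∥ CU A:t6 (7c) ⇒ 9c, clock 56
[8] DMA idle ∥ CU B:t7 (8c) ⇒ 8c, clock 64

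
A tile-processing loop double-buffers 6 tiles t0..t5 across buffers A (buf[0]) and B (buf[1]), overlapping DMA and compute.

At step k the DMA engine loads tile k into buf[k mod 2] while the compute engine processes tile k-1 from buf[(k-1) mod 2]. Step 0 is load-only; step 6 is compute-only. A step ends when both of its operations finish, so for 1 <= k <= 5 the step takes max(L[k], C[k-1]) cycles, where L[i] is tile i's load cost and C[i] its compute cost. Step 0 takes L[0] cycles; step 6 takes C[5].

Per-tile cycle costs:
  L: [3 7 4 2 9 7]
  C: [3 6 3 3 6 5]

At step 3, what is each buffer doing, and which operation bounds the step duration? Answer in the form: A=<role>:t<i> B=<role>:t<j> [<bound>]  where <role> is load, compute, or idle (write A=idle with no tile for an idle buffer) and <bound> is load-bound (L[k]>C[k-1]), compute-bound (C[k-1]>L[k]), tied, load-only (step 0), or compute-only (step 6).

[0] DMA t0→A (3c) ∥ CU idle ⇒ 3c, clock 3
[1] DMA t1→B (7c) ∥ CU A:t0 (3c) ⇒ 7c, clock 10
[2] DMA t2→A (4c) ∥ CU B:t1 (6c) ⇒ 6c, clock 16
[3] DMA t3→B (2c) ∥ CU A:t2 (3c) ⇒ 3c, clock 19
[4] DMA t4→A (9c) ∥ CU B:t3 (3c) ⇒ 9c, clock 28
[5] DMA t5→B (7c) ∥ CU A:t4 (6c) ⇒ 7c, clock 35
[6] DMA idle ∥ CU B:t5 (5c) ⇒ 5c, clock 40

step 3: A=compute:t2 B=load:t3 [compute-bound]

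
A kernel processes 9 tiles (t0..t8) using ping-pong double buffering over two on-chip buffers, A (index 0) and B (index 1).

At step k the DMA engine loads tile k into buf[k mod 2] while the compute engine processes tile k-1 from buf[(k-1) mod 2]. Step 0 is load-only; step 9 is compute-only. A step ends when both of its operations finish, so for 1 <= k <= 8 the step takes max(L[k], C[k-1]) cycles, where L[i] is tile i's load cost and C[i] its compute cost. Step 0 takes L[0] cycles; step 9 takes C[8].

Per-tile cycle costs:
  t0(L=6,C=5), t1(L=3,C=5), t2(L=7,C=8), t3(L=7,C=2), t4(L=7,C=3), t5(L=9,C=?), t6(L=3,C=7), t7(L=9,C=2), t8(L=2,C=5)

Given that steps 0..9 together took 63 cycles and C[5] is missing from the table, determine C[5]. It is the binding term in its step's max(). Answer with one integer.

step 0: dur = L[0]=6 = 6
step 1: dur = max(L[1]=3, C[0]=5) = 5
step 2: dur = max(L[2]=7, C[1]=5) = 7
step 3: dur = max(L[3]=7, C[2]=8) = 8
step 4: dur = max(L[4]=7, C[3]=2) = 7
step 5: dur = max(L[5]=9, C[4]=3) = 9
step 6: dur = max(L[6]=3, C[5]=?) = C[5]  (unknown; binding)
step 7: dur = max(L[7]=9, C[6]=7) = 9
step 8: dur = max(L[8]=2, C[7]=2) = 2
step 9: dur = C[8]=5 = 5
sum of known step durations = 58
dur[6] = total - known = 63 - 58 = 5
C[5] is the binding max in step 6, so C[5] = dur[6] = 5

C[5] = 5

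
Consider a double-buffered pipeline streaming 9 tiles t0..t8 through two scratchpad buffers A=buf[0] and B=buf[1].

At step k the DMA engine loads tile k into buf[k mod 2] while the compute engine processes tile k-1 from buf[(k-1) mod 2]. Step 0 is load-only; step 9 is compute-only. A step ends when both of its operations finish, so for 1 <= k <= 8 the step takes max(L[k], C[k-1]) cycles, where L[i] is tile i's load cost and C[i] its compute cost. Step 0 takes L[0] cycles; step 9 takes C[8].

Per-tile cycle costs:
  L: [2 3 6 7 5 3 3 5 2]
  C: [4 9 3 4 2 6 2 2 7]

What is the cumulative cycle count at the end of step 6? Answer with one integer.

step 0: L[0]=2 → dur=2, Σ=2 | A=load:t0 B=idle [load-only]
step 1: L[1]=3 C[0]=4 → dur=4, Σ=6 | A=compute:t0 B=load:t1 [compute-bound]
step 2: L[2]=6 C[1]=9 → dur=9, Σ=15 | A=load:t2 B=compute:t1 [compute-bound]
step 3: L[3]=7 C[2]=3 → dur=7, Σ=22 | A=compute:t2 B=load:t3 [load-bound]
step 4: L[4]=5 C[3]=4 → dur=5, Σ=27 | A=load:t4 B=compute:t3 [load-bound]
step 5: L[5]=3 C[4]=2 → dur=3, Σ=30 | A=compute:t4 B=load:t5 [load-bound]
step 6: L[6]=3 C[5]=6 → dur=6, Σ=36 | A=load:t6 B=compute:t5 [compute-bound]
step 7: L[7]=5 C[6]=2 → dur=5, Σ=41 | A=compute:t6 B=load:t7 [load-bound]
step 8: L[8]=2 C[7]=2 → dur=2, Σ=43 | A=load:t8 B=compute:t7 [tied]
step 9: C[8]=7 → dur=7, Σ=50 | A=compute:t8 B=idle [compute-only]

end_cycle[6] = 36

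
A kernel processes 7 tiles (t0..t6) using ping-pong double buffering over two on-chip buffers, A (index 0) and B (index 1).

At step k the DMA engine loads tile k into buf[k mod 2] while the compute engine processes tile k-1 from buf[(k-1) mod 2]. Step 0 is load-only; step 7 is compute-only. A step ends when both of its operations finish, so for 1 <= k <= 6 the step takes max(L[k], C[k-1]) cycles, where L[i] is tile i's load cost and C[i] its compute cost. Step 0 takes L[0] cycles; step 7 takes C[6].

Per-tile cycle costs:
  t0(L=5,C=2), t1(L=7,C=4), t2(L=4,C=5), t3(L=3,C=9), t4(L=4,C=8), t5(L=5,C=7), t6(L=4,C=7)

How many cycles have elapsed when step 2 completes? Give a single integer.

end_cycle[2] = 16

[0] DMA t0→A (5c) ∥ CU idle ⇒ 5c, clock 5
[1] DMA t1→B (7c) ∥ CU A:t0 (2c) ⇒ 7c, clock 12
[2] DMA t2→A (4c) ∥ CU B:t1 (4c) ⇒ 4c, clock 16
[3] DMA t3→B (3c) ∥ CU A:t2 (5c) ⇒ 5c, clock 21
[4] DMA t4→A (4c) ∥ CU B:t3 (9c) ⇒ 9c, clock 30
[5] DMA t5→B (5c) ∥ CU A:t4 (8c) ⇒ 8c, clock 38
[6] DMA t6→A (4c) ∥ CU B:t5 (7c) ⇒ 7c, clock 45
[7] DMA idle ∥ CU A:t6 (7c) ⇒ 7c, clock 52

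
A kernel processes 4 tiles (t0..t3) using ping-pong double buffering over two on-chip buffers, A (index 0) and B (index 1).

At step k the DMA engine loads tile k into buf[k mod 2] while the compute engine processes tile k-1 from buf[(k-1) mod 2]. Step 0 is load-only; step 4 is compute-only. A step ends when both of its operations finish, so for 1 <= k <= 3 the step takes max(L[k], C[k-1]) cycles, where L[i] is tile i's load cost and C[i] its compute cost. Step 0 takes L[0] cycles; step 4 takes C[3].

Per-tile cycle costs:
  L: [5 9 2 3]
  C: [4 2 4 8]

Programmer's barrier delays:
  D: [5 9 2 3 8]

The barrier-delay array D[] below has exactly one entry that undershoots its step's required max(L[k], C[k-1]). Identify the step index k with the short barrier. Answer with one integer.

step 0: need L[0]=5 = 5; D[0]=5 ok
step 1: need max(L[1]=9,C[0]=4) = 9; D[1]=9 ok
step 2: need max(L[2]=2,C[1]=2) = 2; D[2]=2 ok
step 3: need max(L[3]=3,C[2]=4) = 4; D[3]=3 SHORT
step 4: need C[3]=8 = 8; D[4]=8 ok

hazard at step 3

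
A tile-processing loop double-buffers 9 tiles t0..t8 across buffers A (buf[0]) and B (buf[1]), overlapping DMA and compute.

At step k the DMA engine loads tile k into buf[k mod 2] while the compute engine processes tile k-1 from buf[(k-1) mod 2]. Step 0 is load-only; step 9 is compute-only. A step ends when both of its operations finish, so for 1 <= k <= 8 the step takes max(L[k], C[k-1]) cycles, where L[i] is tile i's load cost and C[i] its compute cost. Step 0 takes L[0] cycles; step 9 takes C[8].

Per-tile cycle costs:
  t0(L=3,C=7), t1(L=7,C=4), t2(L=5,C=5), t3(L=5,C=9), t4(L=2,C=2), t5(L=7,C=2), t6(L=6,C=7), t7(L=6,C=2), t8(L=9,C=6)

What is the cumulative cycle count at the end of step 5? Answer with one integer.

end_cycle[5] = 36

[0] DMA t0→A (3c) ∥ CU idle ⇒ 3c, clock 3
[1] DMA t1→B (7c) ∥ CU A:t0 (7c) ⇒ 7c, clock 10
[2] DMA t2→A (5c) ∥ CU B:t1 (4c) ⇒ 5c, clock 15
[3] DMA t3→B (5c) ∥ CU A:t2 (5c) ⇒ 5c, clock 20
[4] DMA t4→A (2c) ∥ CU B:t3 (9c) ⇒ 9c, clock 29
[5] DMA t5→B (7c) ∥ CU A:t4 (2c) ⇒ 7c, clock 36
[6] DMA t6→A (6c) ∥ CU B:t5 (2c) ⇒ 6c, clock 42
[7] DMA t7→B (6c) ∥ CU A:t6 (7c) ⇒ 7c, clock 49
[8] DMA t8→A (9c) ∥ CU B:t7 (2c) ⇒ 9c, clock 58
[9] DMA idle ∥ CU A:t8 (6c) ⇒ 6c, clock 64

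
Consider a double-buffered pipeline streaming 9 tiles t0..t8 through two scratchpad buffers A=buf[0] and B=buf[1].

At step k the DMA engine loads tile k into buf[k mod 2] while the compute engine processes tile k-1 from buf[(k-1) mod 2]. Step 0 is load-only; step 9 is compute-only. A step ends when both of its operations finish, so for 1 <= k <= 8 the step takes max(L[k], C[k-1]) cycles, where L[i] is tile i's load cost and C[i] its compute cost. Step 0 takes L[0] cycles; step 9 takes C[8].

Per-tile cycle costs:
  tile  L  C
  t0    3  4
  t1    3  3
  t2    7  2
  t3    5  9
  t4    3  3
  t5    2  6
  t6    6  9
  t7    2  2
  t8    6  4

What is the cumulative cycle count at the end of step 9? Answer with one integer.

  0. 3=3c; end=3; A:t0 B:-
  1. max(3,4)=4c; end=7; A:t0 B:t1
  2. max(7,3)=7c; end=14; A:t2 B:t1
  3. max(5,2)=5c; end=19; A:t2 B:t3
  4. max(3,9)=9c; end=28; A:t4 B:t3
  5. max(2,3)=3c; end=31; A:t4 B:t5
  6. max(6,6)=6c; end=37; A:t6 B:t5
  7. max(2,9)=9c; end=46; A:t6 B:t7
  8. max(6,2)=6c; end=52; A:t8 B:t7
  9. 4=4c; end=56; A:t8 B:t7

end_cycle[9] = 56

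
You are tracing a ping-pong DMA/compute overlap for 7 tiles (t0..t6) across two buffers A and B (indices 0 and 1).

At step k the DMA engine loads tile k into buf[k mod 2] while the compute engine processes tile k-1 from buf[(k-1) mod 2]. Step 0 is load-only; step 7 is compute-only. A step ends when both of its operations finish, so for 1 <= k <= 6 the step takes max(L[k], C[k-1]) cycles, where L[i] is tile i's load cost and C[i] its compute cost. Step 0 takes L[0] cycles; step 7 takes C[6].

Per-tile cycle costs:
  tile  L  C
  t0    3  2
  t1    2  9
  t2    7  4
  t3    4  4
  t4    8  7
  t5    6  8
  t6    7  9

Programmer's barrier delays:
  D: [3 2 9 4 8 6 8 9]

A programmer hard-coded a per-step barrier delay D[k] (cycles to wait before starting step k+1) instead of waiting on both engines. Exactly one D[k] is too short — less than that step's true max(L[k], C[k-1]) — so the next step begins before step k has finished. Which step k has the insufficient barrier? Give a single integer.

[0] required=L[0]=3=3 vs D=3 ok
[1] required=max(L[1]=2,C[0]=2)=2 vs D=2 ok
[2] required=max(L[2]=7,C[1]=9)=9 vs D=9 ok
[3] required=max(L[3]=4,C[2]=4)=4 vs D=4 ok
[4] required=max(L[4]=8,C[3]=4)=8 vs D=8 ok
[5] required=max(L[5]=6,C[4]=7)=7 vs D=6 SHORT
[6] required=max(L[6]=7,C[5]=8)=8 vs D=8 ok
[7] required=C[6]=9=9 vs D=9 ok

hazard at step 5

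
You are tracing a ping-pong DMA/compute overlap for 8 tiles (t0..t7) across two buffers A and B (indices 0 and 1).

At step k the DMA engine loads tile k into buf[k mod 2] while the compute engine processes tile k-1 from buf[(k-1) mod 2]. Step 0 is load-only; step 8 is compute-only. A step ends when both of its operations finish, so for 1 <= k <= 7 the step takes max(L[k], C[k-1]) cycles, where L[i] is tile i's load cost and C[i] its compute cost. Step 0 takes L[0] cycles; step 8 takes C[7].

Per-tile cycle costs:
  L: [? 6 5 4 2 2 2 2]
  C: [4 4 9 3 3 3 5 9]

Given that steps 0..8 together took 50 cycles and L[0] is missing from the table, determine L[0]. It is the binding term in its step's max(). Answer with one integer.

L[0] = 7

step 0 = dur = L[0]=? = L[0]  (unknown; binding)
step 1 = dur = max(L[1]=6, C[0]=4) = 6
step 2 = dur = max(L[2]=5, C[1]=4) = 5
step 3 = dur = max(L[3]=4, C[2]=9) = 9
step 4 = dur = max(L[4]=2, C[3]=3) = 3
step 5 = dur = max(L[5]=2, C[4]=3) = 3
step 6 = dur = max(L[6]=2, C[5]=3) = 3
step 7 = dur = max(L[7]=2, C[6]=5) = 5
step 8 = dur = C[7]=9 = 9
sum of known step durations = 43
dur[0] = total - known = 50 - 43 = 7
L[0] is the binding max in step 0, so L[0] = dur[0] = 7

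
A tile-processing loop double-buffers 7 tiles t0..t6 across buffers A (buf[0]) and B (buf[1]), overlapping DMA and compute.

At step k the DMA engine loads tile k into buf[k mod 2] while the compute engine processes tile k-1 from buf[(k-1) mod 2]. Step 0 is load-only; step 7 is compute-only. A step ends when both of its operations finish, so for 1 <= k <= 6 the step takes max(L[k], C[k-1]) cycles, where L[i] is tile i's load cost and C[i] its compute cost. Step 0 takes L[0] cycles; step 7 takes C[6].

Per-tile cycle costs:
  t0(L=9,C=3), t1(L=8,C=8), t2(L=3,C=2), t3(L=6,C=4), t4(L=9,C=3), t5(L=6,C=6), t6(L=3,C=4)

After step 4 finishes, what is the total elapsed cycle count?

step 0: L[0]=9 → dur=9, Σ=9 | A=load:t0 B=idle [load-only]
step 1: L[1]=8 C[0]=3 → dur=8, Σ=17 | A=compute:t0 B=load:t1 [load-bound]
step 2: L[2]=3 C[1]=8 → dur=8, Σ=25 | A=load:t2 B=compute:t1 [compute-bound]
step 3: L[3]=6 C[2]=2 → dur=6, Σ=31 | A=compute:t2 B=load:t3 [load-bound]
step 4: L[4]=9 C[3]=4 → dur=9, Σ=40 | A=load:t4 B=compute:t3 [load-bound]
step 5: L[5]=6 C[4]=3 → dur=6, Σ=46 | A=compute:t4 B=load:t5 [load-bound]
step 6: L[6]=3 C[5]=6 → dur=6, Σ=52 | A=load:t6 B=compute:t5 [compute-bound]
step 7: C[6]=4 → dur=4, Σ=56 | A=compute:t6 B=idle [compute-only]

end_cycle[4] = 40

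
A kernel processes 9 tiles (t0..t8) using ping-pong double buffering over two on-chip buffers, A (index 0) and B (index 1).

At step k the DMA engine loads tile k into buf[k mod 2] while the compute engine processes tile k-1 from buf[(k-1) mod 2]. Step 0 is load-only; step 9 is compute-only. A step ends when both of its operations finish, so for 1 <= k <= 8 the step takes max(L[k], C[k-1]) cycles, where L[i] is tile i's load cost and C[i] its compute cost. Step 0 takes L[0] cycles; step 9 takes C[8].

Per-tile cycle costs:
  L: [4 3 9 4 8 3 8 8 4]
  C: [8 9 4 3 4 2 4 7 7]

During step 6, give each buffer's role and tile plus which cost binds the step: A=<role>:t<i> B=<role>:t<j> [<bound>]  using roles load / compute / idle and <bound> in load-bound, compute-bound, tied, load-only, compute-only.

[0] DMA t0→A (4c) ∥ CU idle ⇒ 4c, clock 4
[1] DMA t1→B (3c) ∥ CU A:t0 (8c) ⇒ 8c, clock 12
[2] DMA t2→A (9c) ∥ CU B:t1 (9c) ⇒ 9c, clock 21
[3] DMA t3→B (4c) ∥ CU A:t2 (4c) ⇒ 4c, clock 25
[4] DMA t4→A (8c) ∥ CU B:t3 (3c) ⇒ 8c, clock 33
[5] DMA t5→B (3c) ∥ CU A:t4 (4c) ⇒ 4c, clock 37
[6] DMA t6→A (8c) ∥ CU B:t5 (2c) ⇒ 8c, clock 45
[7] DMA t7→B (8c) ∥ CU A:t6 (4c) ⇒ 8c, clock 53
[8] DMA t8→A (4c) ∥ CU B:t7 (7c) ⇒ 7c, clock 60
[9] DMA idle ∥ CU A:t8 (7c) ⇒ 7c, clock 67

step 6: A=load:t6 B=compute:t5 [load-bound]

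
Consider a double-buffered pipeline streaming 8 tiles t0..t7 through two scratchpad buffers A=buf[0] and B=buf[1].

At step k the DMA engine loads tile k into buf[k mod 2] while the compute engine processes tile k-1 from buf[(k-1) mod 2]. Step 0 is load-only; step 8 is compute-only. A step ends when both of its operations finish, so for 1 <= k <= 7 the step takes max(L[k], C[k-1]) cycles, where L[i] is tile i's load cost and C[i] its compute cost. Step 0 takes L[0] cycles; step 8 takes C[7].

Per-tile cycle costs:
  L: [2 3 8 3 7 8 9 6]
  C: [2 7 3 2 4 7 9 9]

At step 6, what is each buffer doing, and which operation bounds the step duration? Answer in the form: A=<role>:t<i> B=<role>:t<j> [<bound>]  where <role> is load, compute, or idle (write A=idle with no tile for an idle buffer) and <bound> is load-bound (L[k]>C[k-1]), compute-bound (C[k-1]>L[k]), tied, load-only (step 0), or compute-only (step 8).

step 6: A=load:t6 B=compute:t5 [load-bound]

[0] DMA t0→A (2c) ∥ CU idle ⇒ 2c, clock 2
[1] DMA t1→B (3c) ∥ CU A:t0 (2c) ⇒ 3c, clock 5
[2] DMA t2→A (8c) ∥ CU B:t1 (7c) ⇒ 8c, clock 13
[3] DMA t3→B (3c) ∥ CU A:t2 (3c) ⇒ 3c, clock 16
[4] DMA t4→A (7c) ∥ CU B:t3 (2c) ⇒ 7c, clock 23
[5] DMA t5→B (8c) ∥ CU A:t4 (4c) ⇒ 8c, clock 31
[6] DMA t6→A (9c) ∥ CU B:t5 (7c) ⇒ 9c, clock 40
[7] DMA t7→B (6c) ∥ CU A:t6 (9c) ⇒ 9c, clock 49
[8] DMA idle ∥ CU B:t7 (9c) ⇒ 9c, clock 58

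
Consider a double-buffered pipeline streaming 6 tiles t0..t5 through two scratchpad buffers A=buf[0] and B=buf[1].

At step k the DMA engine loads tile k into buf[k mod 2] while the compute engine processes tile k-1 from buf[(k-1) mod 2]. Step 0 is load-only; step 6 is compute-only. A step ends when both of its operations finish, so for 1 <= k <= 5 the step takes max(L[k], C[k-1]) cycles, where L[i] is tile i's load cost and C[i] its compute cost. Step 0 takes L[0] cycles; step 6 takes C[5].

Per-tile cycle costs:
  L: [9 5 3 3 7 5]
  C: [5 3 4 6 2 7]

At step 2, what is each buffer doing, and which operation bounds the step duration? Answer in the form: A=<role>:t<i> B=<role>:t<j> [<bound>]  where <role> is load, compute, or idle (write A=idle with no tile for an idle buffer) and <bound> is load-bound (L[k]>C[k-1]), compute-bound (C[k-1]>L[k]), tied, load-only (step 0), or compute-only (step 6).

  0. 9=9c; end=9; A:t0 B:-
  1. max(5,5)=5c; end=14; A:t0 B:t1
  2. max(3,3)=3c; end=17; A:t2 B:t1
  3. max(3,4)=4c; end=21; A:t2 B:t3
  4. max(7,6)=7c; end=28; A:t4 B:t3
  5. max(5,2)=5c; end=33; A:t4 B:t5
  6. 7=7c; end=40; A:t4 B:t5

step 2: A=load:t2 B=compute:t1 [tied]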